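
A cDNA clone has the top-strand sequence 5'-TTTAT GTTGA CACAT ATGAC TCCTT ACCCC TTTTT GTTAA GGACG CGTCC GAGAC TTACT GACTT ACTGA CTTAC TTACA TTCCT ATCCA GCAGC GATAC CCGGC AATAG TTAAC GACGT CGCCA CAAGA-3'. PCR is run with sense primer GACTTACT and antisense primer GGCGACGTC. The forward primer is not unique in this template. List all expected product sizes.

The forward primer GACTTACT matches the top strand at positions 53–60, 61–68, 69–76.
The reverse primer's reverse complement is GACGTCGCC, matching at positions 116–124.
Each forward site pairs with the reverse site to give a product ending at position 124: sizes 72, 64, 56 bp.

72 bp, 64 bp, 56 bp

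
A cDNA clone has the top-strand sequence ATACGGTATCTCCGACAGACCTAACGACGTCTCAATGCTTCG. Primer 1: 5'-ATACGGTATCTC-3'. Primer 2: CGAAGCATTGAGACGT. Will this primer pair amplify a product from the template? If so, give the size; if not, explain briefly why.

Yes — a 42 bp product.

Primer 1 (ATACGGTATCTC) matches the top strand at positions 1–12; it acts as a forward primer.
Primer 2's reverse complement is ACGTCTCAATGCTTCG, matching the top strand at positions 27–42; it acts as a reverse primer.
The 3' ends face each other across positions 1–42, giving a 42 bp product.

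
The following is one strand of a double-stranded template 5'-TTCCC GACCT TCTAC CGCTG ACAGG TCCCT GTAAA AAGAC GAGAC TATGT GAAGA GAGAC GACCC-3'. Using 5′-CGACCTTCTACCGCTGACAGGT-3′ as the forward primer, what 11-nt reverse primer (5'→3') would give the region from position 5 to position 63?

5'-GTCGTCTCTCT-3'

The product's 3' end on the top strand is position 63.
The reverse primer anneals to the top strand over positions 53–63, i.e. to AGAGAGACGAC.
Its sequence written 5'→3' is the reverse complement: GTCGTCTCTCT.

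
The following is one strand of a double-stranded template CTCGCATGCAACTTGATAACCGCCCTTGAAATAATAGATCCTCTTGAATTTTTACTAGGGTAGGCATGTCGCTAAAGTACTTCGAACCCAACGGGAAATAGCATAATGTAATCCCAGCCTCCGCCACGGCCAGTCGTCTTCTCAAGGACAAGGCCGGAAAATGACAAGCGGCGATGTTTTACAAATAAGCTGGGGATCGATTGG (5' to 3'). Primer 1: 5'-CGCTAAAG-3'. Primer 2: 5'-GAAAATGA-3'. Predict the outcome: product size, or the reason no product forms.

No product — both primers anneal to the same strand and extend in the same direction.

Primer 1 (CGCTAAAG) matches the top strand at positions 70–77 (3' end points downstream).
Primer 2 (GAAAATGA) also matches the top strand directly, at positions 157–164 — its reverse complement TCATTTTC is not present.
Both primers anneal to the bottom strand with 3' ends pointing the same way, so neither can prime synthesis back toward the other.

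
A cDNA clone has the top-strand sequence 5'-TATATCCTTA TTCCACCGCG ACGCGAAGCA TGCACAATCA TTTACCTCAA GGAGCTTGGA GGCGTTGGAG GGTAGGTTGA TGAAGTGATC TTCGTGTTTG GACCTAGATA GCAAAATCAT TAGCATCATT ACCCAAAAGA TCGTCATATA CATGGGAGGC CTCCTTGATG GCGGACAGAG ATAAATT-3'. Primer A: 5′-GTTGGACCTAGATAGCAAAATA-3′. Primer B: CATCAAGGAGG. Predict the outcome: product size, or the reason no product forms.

Primer A (GTTGGACCTAGATAGCAAAATA) does not match the top strand, and its reverse complement TATTTTGCTATCTAGGTCCAAC does not match either.
With no annealing site for primer A, no amplification occurs.

No product — primer A has no binding site in the template.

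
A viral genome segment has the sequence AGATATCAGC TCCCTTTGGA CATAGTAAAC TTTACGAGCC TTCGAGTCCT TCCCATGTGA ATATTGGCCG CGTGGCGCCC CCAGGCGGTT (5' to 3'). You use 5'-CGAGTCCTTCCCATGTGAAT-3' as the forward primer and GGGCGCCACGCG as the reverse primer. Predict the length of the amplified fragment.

38 bp

The forward primer matches the template at positions 43–62.
Taking the reverse complement of GGGCGCCACGCG gives CGCGTGGCGCCC, found at positions 69–80 on the template; the primer anneals here to the top strand with its 3' end pointing upstream.
The product runs from position 43 to position 80, so its length is 80 − 43 + 1 = 38 bp.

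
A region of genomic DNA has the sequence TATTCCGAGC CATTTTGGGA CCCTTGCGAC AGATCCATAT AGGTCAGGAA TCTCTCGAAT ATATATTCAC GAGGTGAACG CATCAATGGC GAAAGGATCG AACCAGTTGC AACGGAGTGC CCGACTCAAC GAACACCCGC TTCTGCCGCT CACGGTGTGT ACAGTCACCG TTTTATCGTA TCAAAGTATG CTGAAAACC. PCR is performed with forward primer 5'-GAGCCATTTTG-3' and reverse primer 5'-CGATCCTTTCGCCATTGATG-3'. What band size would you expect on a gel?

The forward primer matches the template at positions 7–17.
The reverse primer's reverse complement is CATCAATGGCGAAAGGATCG, which matches the template at positions 81–100.
The product runs from position 7 to position 100, so its length is 100 − 7 + 1 = 94 bp.

94 bp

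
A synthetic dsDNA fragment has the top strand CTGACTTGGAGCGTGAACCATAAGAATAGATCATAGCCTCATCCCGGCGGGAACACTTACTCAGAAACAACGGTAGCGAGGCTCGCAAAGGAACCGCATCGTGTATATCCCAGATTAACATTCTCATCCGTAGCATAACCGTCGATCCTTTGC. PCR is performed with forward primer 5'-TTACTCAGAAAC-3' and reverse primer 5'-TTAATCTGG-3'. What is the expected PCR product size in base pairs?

Scanning the template, TTACTCAGAAAC occurs at positions 57–68; this primer anneals to the bottom strand there with its 3' end pointing downstream.
Taking the reverse complement of TTAATCTGG gives CCAGATTAA, found at positions 110–118 on the template; the primer anneals here to the top strand with its 3' end pointing upstream.
Product length = (reverse-primer end) − (forward-primer start) + 1 = 118 − 57 + 1 = 62 bp.

62 bp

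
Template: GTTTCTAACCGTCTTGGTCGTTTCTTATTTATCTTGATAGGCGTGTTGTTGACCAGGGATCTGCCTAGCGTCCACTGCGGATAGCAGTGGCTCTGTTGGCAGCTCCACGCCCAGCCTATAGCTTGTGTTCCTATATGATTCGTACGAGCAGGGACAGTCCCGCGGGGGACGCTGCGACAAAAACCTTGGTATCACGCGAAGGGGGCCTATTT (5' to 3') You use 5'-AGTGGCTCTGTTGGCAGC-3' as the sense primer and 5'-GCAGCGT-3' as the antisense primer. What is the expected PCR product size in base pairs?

90 bp

Forward primer AGTGGCTCTGTTGGCAGC is found on the top strand at positions 86–103.
Taking the reverse complement of GCAGCGT gives ACGCTGC, found at positions 169–175 on the template; the primer anneals here to the top strand with its 3' end pointing upstream.
Product length = (reverse-primer end) − (forward-primer start) + 1 = 175 − 86 + 1 = 90 bp.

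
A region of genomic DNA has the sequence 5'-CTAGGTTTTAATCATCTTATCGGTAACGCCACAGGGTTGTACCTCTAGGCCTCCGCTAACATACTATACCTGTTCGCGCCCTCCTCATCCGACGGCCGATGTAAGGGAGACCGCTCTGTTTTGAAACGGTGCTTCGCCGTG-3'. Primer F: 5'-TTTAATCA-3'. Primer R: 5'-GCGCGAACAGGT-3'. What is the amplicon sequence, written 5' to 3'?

Scanning the template, TTTAATCA occurs at positions 7–14; this primer anneals to the bottom strand there with its 3' end pointing downstream.
Reverse complement of the reverse primer: ACCTGTTCGCGC. This occurs on the top strand at positions 68–79.
The product is the template from position 7 through 79 (73 bp).

5'-TTTAATCATCTTATCGGTAACGCCACAGGGTTGTACCTCTAGGCCTCCGCTAACATACTATACCTGTTCGCGC-3'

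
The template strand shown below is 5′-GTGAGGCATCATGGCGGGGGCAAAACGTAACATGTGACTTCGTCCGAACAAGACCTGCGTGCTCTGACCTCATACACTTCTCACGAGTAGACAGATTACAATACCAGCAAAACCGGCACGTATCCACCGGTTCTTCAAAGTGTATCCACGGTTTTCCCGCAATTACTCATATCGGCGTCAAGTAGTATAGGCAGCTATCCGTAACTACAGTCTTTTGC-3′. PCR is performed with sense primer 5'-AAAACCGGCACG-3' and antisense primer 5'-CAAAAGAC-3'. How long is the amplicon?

109 bp

Scanning the template, AAAACCGGCACG occurs at positions 109–120; this primer anneals to the bottom strand there with its 3' end pointing downstream.
The reverse primer's reverse complement is GTCTTTTG, which matches the template at positions 210–217.
Amplicon spans positions 109–217: 109 bp.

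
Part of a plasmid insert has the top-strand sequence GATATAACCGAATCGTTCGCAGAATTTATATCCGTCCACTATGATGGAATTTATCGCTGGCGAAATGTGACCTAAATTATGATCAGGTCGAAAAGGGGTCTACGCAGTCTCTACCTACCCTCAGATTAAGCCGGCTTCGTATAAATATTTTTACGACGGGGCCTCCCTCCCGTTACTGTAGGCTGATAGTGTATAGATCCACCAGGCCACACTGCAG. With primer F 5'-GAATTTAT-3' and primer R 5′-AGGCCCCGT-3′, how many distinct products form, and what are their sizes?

Two products: 143 bp, 118 bp

The forward primer GAATTTAT matches the top strand at positions 22–29, 47–54.
The reverse primer's reverse complement is ACGGGGCCT, matching at positions 156–164.
Each forward site pairs with the reverse site to give a product ending at position 164: sizes 143, 118 bp.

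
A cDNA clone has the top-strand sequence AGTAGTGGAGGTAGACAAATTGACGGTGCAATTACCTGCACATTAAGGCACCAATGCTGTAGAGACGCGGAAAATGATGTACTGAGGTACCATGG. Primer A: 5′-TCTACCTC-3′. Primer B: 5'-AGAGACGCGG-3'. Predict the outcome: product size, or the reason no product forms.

No product — the primers' 3' ends point away from each other.

Primer A (TCTACCTC) has reverse complement GAGGTAGA, which matches the top strand at positions 8–15; primer A anneals to the top strand there with its 3' end pointing upstream toward position 8.
Primer B (AGAGACGCGG) matches the top strand directly at positions 61–70; it anneals to the bottom strand with its 3' end pointing downstream toward position 70.
The 3' ends diverge (primer A extends toward position 1, primer B toward position 95), so the primers never converge on a shared product.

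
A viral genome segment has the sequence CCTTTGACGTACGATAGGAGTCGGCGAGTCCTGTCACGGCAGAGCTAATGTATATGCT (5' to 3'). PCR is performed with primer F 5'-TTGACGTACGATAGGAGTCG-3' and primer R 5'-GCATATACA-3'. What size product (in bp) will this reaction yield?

54 bp

Forward primer TTGACGTACGATAGGAGTCG is found on the top strand at positions 4–23.
The reverse primer's reverse complement is TGTATATGC, which matches the template at positions 49–57.
The product runs from position 4 to position 57, so its length is 57 − 4 + 1 = 54 bp.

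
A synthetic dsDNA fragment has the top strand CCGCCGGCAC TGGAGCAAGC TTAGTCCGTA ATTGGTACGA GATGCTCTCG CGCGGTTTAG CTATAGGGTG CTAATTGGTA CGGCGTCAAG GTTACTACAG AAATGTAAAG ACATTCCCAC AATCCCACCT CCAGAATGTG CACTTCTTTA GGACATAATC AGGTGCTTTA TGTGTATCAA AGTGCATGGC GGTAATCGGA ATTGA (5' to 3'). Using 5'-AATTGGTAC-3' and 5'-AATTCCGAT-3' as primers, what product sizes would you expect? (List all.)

174 bp, 131 bp

The forward primer AATTGGTAC matches the top strand at positions 30–38, 73–81.
The reverse primer's reverse complement is ATCGGAATT, matching at positions 195–203.
Each forward site pairs with the reverse site to give a product ending at position 203: sizes 174, 131 bp.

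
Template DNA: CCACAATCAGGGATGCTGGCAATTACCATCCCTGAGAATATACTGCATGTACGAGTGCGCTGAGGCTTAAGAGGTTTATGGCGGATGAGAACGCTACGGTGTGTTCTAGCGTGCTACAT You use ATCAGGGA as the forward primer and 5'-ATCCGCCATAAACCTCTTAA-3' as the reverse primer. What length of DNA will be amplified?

81 bp

Forward primer ATCAGGGA is found on the top strand at positions 6–13.
Taking the reverse complement of ATCCGCCATAAACCTCTTAA gives TTAAGAGGTTTATGGCGGAT, found at positions 67–86 on the template; the primer anneals here to the top strand with its 3' end pointing upstream.
The product runs from position 6 to position 86, so its length is 86 − 6 + 1 = 81 bp.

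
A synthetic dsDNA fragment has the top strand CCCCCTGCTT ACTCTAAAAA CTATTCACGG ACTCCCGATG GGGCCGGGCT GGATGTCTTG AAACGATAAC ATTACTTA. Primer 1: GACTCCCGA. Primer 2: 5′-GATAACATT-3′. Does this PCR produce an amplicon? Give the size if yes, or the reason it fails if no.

Primer 1 (GACTCCCGA) matches the top strand at positions 30–38 (3' end points downstream).
Primer 2 (GATAACATT) also matches the top strand directly, at positions 65–73 — its reverse complement AATGTTATC is not present.
Both primers anneal to the bottom strand with 3' ends pointing the same way, so neither can prime synthesis back toward the other.

No product — both primers anneal to the same strand and extend in the same direction.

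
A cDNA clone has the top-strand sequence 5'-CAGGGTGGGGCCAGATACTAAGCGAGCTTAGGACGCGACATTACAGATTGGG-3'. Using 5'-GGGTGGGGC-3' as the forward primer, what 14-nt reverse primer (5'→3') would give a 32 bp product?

5'-GTCCTAAGCTCGCT-3'

The forward primer binds at positions 3–11, so a 32 bp product ends at position 3 + 32 − 1 = 34.
The reverse primer anneals to the top strand over positions 21–34, i.e. to AGCGAGCTTAGGAC.
Its sequence written 5'→3' is the reverse complement: GTCCTAAGCTCGCT.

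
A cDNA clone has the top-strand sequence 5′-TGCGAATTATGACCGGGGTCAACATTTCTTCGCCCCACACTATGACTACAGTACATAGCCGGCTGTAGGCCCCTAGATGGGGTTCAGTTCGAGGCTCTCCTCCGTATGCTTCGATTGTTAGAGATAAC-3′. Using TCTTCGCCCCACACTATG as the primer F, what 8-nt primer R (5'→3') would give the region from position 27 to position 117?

5'-CAATCGAA-3'

The product's 3' end on the top strand is position 117.
The reverse primer anneals to the top strand over positions 110–117, i.e. to TTCGATTG.
Its sequence written 5'→3' is the reverse complement: CAATCGAA.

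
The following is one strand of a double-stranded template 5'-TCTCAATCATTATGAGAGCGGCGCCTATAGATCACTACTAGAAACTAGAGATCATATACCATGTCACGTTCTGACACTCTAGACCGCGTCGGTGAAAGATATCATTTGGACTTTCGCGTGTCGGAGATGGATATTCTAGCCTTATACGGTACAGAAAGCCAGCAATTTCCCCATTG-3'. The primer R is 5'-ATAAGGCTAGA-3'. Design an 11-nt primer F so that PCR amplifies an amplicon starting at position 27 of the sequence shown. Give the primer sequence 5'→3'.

The reverse primer's reverse complement TCTAGCCTTAT matches the template at positions 135–145; the product starts at position 27.
The forward primer is identical to the top strand over positions 27–37: ATAGATCACTA.

5'-ATAGATCACTA-3'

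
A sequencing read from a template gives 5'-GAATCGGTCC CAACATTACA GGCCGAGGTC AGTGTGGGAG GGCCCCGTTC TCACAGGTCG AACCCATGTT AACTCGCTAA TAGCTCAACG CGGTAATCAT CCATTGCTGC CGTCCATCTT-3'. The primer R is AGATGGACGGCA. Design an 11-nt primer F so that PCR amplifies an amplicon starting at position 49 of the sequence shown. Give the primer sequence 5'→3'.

The reverse primer's reverse complement TGCCGTCCATCT matches the template at positions 108–119; the product starts at position 49.
The forward primer is identical to the top strand over positions 49–59: TCTCACAGGTC.

5'-TCTCACAGGTC-3'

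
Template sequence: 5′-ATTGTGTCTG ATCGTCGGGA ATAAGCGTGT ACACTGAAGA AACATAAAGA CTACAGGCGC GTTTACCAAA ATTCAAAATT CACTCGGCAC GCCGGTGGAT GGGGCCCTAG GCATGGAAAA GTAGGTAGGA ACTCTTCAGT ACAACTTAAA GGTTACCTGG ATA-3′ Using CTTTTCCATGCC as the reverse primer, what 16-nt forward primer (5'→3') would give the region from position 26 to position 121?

5'-CGTGTACACTGAAGAA-3'

The reverse primer's reverse complement GGCATGGAAAAG matches the template at positions 110–121; the product starts at position 26.
The forward primer is identical to the top strand over positions 26–41: CGTGTACACTGAAGAA.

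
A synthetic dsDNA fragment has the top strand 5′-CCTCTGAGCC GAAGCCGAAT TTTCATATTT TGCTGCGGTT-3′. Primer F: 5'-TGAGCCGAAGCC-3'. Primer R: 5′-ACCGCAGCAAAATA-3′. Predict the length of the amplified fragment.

35 bp

Forward primer TGAGCCGAAGCC is found on the top strand at positions 5–16.
Reverse complement of the reverse primer: TATTTTGCTGCGGT. This occurs on the top strand at positions 26–39.
Product length = (reverse-primer end) − (forward-primer start) + 1 = 39 − 5 + 1 = 35 bp.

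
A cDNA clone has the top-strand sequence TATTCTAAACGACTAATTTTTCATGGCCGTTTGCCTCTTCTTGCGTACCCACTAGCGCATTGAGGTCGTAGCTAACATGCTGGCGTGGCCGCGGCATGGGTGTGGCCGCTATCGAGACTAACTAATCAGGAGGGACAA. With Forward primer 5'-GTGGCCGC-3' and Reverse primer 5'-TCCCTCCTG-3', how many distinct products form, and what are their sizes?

Two products: 51 bp, 34 bp

The forward primer GTGGCCGC matches the top strand at positions 85–92, 102–109.
The reverse primer's reverse complement is CAGGAGGGA, matching at positions 127–135.
Each forward site pairs with the reverse site to give a product ending at position 135: sizes 51, 34 bp.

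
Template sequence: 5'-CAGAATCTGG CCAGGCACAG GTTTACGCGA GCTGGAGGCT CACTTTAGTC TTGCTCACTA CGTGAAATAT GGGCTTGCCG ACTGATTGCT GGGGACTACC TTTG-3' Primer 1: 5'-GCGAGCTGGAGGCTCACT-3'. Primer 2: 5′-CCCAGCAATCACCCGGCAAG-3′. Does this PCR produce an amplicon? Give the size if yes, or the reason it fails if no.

No product — primer 2 has no binding site in the template.

Primer 2 (CCCAGCAATCACCCGGCAAG) does not match the top strand, and its reverse complement CTTGCCGGGTGATTGCTGGG does not match either.
With no annealing site for primer 2, no amplification occurs.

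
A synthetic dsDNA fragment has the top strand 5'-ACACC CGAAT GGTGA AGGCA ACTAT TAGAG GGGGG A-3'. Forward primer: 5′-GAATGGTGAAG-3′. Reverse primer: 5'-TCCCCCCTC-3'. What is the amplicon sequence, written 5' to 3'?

5'-GAATGGTGAAGGCAACTATTAGAGGGGGGA-3'

The forward primer matches the template at positions 7–17.
The reverse primer's reverse complement is GAGGGGGGA, which matches the template at positions 28–36.
The product is the template from position 7 through 36 (30 bp).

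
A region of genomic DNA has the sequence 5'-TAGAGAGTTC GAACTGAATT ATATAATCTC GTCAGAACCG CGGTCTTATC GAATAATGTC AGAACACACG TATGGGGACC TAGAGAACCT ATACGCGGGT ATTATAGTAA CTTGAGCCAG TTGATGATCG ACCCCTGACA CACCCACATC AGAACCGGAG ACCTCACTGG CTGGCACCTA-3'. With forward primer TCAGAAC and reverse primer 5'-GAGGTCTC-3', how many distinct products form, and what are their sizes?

Three products: 134 bp, 107 bp, 17 bp

The forward primer TCAGAAC matches the top strand at positions 32–38, 59–65, 149–155.
The reverse primer's reverse complement is GAGACCTC, matching at positions 158–165.
Each forward site pairs with the reverse site to give a product ending at position 165: sizes 134, 107, 17 bp.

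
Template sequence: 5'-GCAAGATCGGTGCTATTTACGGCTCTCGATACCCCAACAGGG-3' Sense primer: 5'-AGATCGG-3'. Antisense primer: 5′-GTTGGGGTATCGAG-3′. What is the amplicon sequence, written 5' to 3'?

5'-AGATCGGTGCTATTTACGGCTCTCGATACCCCAAC-3'

Forward primer AGATCGG is found on the top strand at positions 4–10.
Taking the reverse complement of GTTGGGGTATCGAG gives CTCGATACCCCAAC, found at positions 25–38 on the template; the primer anneals here to the top strand with its 3' end pointing upstream.
The product is the template from position 4 through 38 (35 bp).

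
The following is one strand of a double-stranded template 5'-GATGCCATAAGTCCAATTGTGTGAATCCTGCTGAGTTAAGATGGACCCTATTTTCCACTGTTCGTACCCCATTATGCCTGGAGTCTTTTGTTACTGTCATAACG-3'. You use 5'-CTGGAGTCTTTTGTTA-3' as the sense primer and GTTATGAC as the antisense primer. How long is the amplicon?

26 bp

Forward primer CTGGAGTCTTTTGTTA is found on the top strand at positions 78–93.
Taking the reverse complement of GTTATGAC gives GTCATAAC, found at positions 96–103 on the template; the primer anneals here to the top strand with its 3' end pointing upstream.
Product length = (reverse-primer end) − (forward-primer start) + 1 = 103 − 78 + 1 = 26 bp.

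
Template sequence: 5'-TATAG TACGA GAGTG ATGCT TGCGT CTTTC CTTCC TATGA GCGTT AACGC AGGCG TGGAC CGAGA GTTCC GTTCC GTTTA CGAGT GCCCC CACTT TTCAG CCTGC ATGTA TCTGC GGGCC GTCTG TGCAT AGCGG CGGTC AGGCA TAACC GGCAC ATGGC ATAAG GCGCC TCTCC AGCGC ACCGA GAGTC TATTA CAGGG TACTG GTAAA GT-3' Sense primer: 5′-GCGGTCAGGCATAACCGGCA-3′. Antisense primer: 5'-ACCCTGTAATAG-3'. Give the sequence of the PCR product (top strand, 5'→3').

Scanning the template, GCGGTCAGGCATAACCGGCA occurs at positions 135–154; this primer anneals to the bottom strand there with its 3' end pointing downstream.
Taking the reverse complement of ACCCTGTAATAG gives CTATTACAGGGT, found at positions 190–201 on the template; the primer anneals here to the top strand with its 3' end pointing upstream.
The product is the template from position 135 through 201 (67 bp).

5'-GCGGTCAGGCATAACCGGCACATGGCATAAGGCGCCTCTCCAGCGCACCGAGAGTCTATTACAGGGT-3'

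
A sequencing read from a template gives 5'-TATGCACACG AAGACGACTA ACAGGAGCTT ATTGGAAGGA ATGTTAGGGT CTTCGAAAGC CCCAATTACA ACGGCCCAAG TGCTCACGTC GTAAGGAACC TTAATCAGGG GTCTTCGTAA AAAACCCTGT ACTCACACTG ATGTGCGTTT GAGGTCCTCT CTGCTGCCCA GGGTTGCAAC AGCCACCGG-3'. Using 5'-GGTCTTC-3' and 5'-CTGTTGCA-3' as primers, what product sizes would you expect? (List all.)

The forward primer GGTCTTC matches the top strand at positions 48–54, 110–116.
The reverse primer's reverse complement is TGCAACAG, matching at positions 175–182.
Each forward site pairs with the reverse site to give a product ending at position 182: sizes 135, 73 bp.

135 bp, 73 bp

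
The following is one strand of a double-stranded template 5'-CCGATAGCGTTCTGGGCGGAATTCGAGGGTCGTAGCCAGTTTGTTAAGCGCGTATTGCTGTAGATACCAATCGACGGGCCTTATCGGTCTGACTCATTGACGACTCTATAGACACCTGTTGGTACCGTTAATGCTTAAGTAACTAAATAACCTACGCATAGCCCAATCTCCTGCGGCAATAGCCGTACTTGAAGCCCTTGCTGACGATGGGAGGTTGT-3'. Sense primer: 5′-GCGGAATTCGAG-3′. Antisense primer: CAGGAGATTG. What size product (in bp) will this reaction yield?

Scanning the template, GCGGAATTCGAG occurs at positions 16–27; this primer anneals to the bottom strand there with its 3' end pointing downstream.
Taking the reverse complement of CAGGAGATTG gives CAATCTCCTG, found at positions 164–173 on the template; the primer anneals here to the top strand with its 3' end pointing upstream.
Product length = (reverse-primer end) − (forward-primer start) + 1 = 173 − 16 + 1 = 158 bp.

158 bp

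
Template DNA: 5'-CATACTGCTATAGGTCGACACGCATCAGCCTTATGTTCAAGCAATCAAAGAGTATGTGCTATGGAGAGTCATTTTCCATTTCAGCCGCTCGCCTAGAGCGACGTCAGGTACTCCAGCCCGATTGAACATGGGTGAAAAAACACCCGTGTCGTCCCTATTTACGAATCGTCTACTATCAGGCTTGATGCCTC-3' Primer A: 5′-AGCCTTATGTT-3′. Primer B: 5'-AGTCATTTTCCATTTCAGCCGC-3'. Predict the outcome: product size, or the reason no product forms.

No product — both primers anneal to the same strand and extend in the same direction.

Primer A (AGCCTTATGTT) matches the top strand at positions 27–37 (3' end points downstream).
Primer B (AGTCATTTTCCATTTCAGCCGC) also matches the top strand directly, at positions 67–88 — its reverse complement GCGGCTGAAATGGAAAATGACT is not present.
Both primers anneal to the bottom strand with 3' ends pointing the same way, so neither can prime synthesis back toward the other.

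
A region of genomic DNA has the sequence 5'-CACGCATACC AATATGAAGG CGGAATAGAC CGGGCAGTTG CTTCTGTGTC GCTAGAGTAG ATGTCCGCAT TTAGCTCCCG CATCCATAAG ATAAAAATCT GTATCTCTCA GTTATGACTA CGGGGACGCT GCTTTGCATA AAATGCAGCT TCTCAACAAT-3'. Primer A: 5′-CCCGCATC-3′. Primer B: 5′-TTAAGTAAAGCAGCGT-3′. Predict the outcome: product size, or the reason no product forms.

Primer B (TTAAGTAAAGCAGCGT) does not match the top strand, and its reverse complement ACGCTGCTTTACTTAA does not match either.
With no annealing site for primer B, no amplification occurs.

No product — primer B has no binding site in the template.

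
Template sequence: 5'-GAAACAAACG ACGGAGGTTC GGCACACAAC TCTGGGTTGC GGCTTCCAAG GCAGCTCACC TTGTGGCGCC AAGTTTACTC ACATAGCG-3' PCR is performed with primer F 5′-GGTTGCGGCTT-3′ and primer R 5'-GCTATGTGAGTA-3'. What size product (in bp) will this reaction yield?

53 bp

Forward primer GGTTGCGGCTT is found on the top strand at positions 35–45.
Reverse complement of the reverse primer: TACTCACATAGC. This occurs on the top strand at positions 76–87.
Amplicon spans positions 35–87: 53 bp.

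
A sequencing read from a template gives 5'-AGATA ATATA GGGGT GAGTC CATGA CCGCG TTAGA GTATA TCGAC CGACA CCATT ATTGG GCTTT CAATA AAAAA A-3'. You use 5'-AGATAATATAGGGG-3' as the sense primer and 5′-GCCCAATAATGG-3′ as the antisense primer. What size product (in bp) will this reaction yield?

The forward primer matches the template at positions 1–14.
Reverse complement of the reverse primer: CCATTATTGGGC. This occurs on the top strand at positions 51–62.
Amplicon spans positions 1–62: 62 bp.

62 bp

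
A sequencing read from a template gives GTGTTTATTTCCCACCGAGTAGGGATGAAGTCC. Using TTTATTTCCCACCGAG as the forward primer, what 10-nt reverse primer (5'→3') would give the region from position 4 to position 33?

5'-GGACTTCATC-3'

The product's 3' end on the top strand is position 33.
The reverse primer anneals to the top strand over positions 24–33, i.e. to GATGAAGTCC.
Its sequence written 5'→3' is the reverse complement: GGACTTCATC.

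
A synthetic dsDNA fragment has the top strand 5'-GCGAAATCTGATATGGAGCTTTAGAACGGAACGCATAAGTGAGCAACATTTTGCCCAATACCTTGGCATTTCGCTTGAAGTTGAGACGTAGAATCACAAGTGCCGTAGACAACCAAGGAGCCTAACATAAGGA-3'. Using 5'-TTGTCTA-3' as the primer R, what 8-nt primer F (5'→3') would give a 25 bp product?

The reverse primer's reverse complement TAGACAA matches the template at positions 106–112, so the product ends at position 112.
A 25 bp product then starts at position 112 − 25 + 1 = 88.
The forward primer is identical to the top strand there: GTAGAATC.

5'-GTAGAATC-3'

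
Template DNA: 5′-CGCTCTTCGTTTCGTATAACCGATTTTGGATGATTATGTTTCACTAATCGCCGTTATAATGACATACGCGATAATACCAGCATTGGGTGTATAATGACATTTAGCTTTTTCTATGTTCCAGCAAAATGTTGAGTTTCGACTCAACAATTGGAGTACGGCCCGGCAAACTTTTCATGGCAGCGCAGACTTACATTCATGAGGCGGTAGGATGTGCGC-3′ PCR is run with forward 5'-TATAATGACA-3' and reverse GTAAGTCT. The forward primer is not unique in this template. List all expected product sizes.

137 bp, 102 bp

The forward primer TATAATGACA matches the top strand at positions 55–64, 90–99.
The reverse primer's reverse complement is AGACTTAC, matching at positions 184–191.
Each forward site pairs with the reverse site to give a product ending at position 191: sizes 137, 102 bp.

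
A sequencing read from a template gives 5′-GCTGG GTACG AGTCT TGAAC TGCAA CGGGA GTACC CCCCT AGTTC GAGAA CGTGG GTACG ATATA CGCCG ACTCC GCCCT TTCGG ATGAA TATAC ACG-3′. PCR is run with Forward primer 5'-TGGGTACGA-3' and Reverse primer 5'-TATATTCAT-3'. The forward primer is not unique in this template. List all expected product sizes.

92 bp, 42 bp

The forward primer TGGGTACGA matches the top strand at positions 3–11, 53–61.
The reverse primer's reverse complement is ATGAATATA, matching at positions 86–94.
Each forward site pairs with the reverse site to give a product ending at position 94: sizes 92, 42 bp.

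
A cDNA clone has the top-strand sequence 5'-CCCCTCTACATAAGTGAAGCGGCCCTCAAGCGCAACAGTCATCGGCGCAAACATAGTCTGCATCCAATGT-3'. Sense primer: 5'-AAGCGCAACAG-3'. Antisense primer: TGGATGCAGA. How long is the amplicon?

39 bp

Scanning the template, AAGCGCAACAG occurs at positions 28–38; this primer anneals to the bottom strand there with its 3' end pointing downstream.
The reverse primer's reverse complement is TCTGCATCCA, which matches the template at positions 57–66.
Product length = (reverse-primer end) − (forward-primer start) + 1 = 66 − 28 + 1 = 39 bp.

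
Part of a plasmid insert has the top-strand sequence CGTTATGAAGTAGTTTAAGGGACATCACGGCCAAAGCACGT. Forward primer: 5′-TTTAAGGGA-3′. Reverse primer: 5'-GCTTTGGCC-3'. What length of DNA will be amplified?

The forward primer matches the template at positions 14–22.
The reverse primer's reverse complement is GGCCAAAGC, which matches the template at positions 29–37.
Amplicon spans positions 14–37: 24 bp.

24 bp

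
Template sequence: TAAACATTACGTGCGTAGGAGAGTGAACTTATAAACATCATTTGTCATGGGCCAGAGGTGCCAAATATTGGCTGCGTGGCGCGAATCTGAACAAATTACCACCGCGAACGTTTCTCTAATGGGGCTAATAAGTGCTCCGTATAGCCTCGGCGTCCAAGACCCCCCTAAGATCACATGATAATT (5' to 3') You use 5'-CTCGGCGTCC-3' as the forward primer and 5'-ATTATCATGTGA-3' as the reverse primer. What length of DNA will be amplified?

37 bp

Scanning the template, CTCGGCGTCC occurs at positions 146–155; this primer anneals to the bottom strand there with its 3' end pointing downstream.
Reverse complement of the reverse primer: TCACATGATAAT. This occurs on the top strand at positions 171–182.
Amplicon spans positions 146–182: 37 bp.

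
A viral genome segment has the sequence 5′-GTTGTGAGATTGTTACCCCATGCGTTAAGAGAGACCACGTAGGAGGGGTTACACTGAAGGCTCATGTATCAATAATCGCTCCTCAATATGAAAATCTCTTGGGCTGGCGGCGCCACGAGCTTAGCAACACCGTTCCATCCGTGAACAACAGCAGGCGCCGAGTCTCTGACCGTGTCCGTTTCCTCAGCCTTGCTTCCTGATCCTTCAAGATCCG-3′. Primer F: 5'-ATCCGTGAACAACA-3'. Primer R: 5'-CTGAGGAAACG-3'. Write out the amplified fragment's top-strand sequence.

5'-ATCCGTGAACAACAGCAGGCGCCGAGTCTCTGACCGTGTCCGTTTCCTCAG-3'

The forward primer matches the template at positions 137–150.
Reverse complement of the reverse primer: CGTTTCCTCAG. This occurs on the top strand at positions 177–187.
The product is the template from position 137 through 187 (51 bp).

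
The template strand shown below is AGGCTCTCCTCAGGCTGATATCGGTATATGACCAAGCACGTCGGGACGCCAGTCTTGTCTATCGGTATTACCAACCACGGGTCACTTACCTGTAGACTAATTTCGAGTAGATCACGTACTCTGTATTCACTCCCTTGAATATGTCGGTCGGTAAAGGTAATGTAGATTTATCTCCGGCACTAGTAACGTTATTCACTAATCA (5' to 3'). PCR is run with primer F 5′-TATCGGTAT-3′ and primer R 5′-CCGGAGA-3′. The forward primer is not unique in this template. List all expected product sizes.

The forward primer TATCGGTAT matches the top strand at positions 19–27, 60–68.
The reverse primer's reverse complement is TCTCCGG, matching at positions 171–177.
Each forward site pairs with the reverse site to give a product ending at position 177: sizes 159, 118 bp.

159 bp, 118 bp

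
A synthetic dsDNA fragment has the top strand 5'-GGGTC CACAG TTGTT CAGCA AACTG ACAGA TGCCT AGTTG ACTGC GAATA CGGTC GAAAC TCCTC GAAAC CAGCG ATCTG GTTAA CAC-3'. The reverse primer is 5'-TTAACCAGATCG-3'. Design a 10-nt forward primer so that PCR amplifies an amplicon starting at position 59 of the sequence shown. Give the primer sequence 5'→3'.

The reverse primer's reverse complement CGATCTGGTTAA matches the template at positions 74–85; the product starts at position 59.
The forward primer is identical to the top strand over positions 59–68: ACTCCTCGAA.

5'-ACTCCTCGAA-3'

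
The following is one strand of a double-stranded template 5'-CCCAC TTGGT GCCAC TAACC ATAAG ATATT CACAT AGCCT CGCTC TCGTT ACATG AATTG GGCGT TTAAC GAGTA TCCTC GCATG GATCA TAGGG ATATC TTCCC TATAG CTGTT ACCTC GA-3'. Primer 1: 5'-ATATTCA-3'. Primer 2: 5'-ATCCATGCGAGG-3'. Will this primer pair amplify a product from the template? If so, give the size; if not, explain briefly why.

Primer 1 (ATATTCA) matches the top strand at positions 26–32; it acts as a forward primer.
Primer 2's reverse complement is CCTCGCATGGAT, matching the top strand at positions 77–88; it acts as a reverse primer.
The 3' ends face each other across positions 26–88, giving a 63 bp product.

Yes — a 63 bp product.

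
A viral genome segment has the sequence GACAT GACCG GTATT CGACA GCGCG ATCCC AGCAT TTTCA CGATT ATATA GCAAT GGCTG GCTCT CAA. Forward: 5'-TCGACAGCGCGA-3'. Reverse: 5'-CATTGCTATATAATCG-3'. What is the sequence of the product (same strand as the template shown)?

5'-TCGACAGCGCGATCCCAGCATTTTCACGATTATATAGCAATG-3'

Forward primer TCGACAGCGCGA is found on the top strand at positions 15–26.
The reverse primer's reverse complement is CGATTATATAGCAATG, which matches the template at positions 41–56.
The product is the template from position 15 through 56 (42 bp).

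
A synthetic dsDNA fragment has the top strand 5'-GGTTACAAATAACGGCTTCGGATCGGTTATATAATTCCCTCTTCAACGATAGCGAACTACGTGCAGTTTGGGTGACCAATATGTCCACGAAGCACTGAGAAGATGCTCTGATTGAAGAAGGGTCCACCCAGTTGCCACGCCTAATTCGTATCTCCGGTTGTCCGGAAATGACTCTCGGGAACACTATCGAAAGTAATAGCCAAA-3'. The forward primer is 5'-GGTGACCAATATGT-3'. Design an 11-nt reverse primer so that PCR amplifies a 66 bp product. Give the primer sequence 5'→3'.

5'-GGCAACTGGGT-3'

The forward primer binds at positions 71–84, so a 66 bp product ends at position 71 + 66 − 1 = 136.
The reverse primer anneals to the top strand over positions 126–136, i.e. to ACCCAGTTGCC.
Its sequence written 5'→3' is the reverse complement: GGCAACTGGGT.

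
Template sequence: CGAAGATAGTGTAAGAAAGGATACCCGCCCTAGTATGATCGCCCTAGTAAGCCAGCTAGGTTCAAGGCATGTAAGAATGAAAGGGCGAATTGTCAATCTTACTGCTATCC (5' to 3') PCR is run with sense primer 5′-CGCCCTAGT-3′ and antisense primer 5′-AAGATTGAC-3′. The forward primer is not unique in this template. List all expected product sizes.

75 bp, 61 bp

The forward primer CGCCCTAGT matches the top strand at positions 26–34, 40–48.
The reverse primer's reverse complement is GTCAATCTT, matching at positions 92–100.
Each forward site pairs with the reverse site to give a product ending at position 100: sizes 75, 61 bp.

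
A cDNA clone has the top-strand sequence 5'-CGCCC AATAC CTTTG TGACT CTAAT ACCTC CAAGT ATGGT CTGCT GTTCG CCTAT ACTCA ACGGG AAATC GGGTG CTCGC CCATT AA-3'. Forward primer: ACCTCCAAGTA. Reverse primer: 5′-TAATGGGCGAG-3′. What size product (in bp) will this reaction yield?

Forward primer ACCTCCAAGTA is found on the top strand at positions 26–36.
Reverse complement of the reverse primer: CTCGCCCATTA. This occurs on the top strand at positions 76–86.
Product length = (reverse-primer end) − (forward-primer start) + 1 = 86 − 26 + 1 = 61 bp.

61 bp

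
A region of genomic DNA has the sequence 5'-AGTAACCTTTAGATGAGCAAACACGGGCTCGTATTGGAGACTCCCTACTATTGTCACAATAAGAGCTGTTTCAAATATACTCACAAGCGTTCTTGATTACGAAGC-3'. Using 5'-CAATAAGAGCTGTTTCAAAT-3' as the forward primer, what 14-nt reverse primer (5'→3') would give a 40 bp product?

The forward primer binds at positions 57–76, so a 40 bp product ends at position 57 + 40 − 1 = 96.
The reverse primer anneals to the top strand over positions 83–96, i.e. to ACAAGCGTTCTTGA.
Its sequence written 5'→3' is the reverse complement: TCAAGAACGCTTGT.

5'-TCAAGAACGCTTGT-3'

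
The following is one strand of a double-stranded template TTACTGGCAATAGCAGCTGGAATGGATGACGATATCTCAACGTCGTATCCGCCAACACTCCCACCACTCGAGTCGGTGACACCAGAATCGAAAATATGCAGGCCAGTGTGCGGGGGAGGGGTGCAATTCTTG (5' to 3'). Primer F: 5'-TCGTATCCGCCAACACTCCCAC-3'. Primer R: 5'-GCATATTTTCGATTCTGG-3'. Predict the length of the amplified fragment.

57 bp

Scanning the template, TCGTATCCGCCAACACTCCCAC occurs at positions 43–64; this primer anneals to the bottom strand there with its 3' end pointing downstream.
The reverse primer's reverse complement is CCAGAATCGAAAATATGC, which matches the template at positions 82–99.
Product length = (reverse-primer end) − (forward-primer start) + 1 = 99 − 43 + 1 = 57 bp.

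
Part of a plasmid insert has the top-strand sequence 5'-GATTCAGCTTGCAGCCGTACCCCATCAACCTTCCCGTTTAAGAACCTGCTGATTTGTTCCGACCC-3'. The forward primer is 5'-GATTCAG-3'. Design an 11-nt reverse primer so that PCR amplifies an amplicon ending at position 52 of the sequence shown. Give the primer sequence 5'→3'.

The forward primer binds at positions 1–7; the product's 3' end on the top strand is position 52.
The reverse primer anneals to the top strand over positions 42–52, i.e. to GAACCTGCTGA.
Its sequence written 5'→3' is the reverse complement: TCAGCAGGTTC.

5'-TCAGCAGGTTC-3'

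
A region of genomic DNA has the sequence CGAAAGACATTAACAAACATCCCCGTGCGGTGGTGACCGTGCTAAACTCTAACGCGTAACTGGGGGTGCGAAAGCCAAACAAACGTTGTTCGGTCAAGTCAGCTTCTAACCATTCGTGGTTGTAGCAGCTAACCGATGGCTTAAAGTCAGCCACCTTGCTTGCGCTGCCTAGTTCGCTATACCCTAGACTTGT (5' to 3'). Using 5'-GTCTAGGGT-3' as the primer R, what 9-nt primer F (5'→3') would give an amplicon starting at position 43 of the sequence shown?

5'-TAAACTCTA-3'

The reverse primer's reverse complement ACCCTAGAC matches the template at positions 181–189; the product starts at position 43.
The forward primer is identical to the top strand over positions 43–51: TAAACTCTA.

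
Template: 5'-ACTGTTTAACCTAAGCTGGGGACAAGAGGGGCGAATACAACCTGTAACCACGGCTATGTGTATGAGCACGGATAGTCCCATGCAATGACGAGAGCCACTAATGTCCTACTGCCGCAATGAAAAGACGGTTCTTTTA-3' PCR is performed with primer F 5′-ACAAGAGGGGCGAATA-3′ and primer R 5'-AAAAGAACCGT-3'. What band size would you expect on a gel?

The forward primer matches the template at positions 22–37.
Taking the reverse complement of AAAAGAACCGT gives ACGGTTCTTTT, found at positions 125–135 on the template; the primer anneals here to the top strand with its 3' end pointing upstream.
Amplicon spans positions 22–135: 114 bp.

114 bp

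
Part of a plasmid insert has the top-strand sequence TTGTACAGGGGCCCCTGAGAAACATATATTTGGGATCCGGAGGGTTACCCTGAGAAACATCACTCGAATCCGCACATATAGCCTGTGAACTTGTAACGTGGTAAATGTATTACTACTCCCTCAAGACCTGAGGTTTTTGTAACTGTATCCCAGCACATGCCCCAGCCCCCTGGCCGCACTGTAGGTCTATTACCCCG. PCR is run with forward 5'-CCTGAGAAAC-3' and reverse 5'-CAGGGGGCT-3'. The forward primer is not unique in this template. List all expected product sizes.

The forward primer CCTGAGAAAC matches the top strand at positions 14–23, 49–58.
The reverse primer's reverse complement is AGCCCCCTG, matching at positions 164–172.
Each forward site pairs with the reverse site to give a product ending at position 172: sizes 159, 124 bp.

159 bp, 124 bp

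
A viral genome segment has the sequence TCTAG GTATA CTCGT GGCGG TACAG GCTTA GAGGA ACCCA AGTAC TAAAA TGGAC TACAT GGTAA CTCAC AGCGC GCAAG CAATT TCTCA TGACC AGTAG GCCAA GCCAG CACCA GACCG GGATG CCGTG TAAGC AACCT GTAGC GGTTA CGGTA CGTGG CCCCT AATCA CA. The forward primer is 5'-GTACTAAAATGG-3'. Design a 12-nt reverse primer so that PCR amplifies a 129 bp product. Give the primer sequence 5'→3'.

The forward primer binds at positions 42–53, so a 129 bp product ends at position 42 + 129 − 1 = 170.
The reverse primer anneals to the top strand over positions 159–170, i.e. to GGCCCCTAATCA.
Its sequence written 5'→3' is the reverse complement: TGATTAGGGGCC.

5'-TGATTAGGGGCC-3'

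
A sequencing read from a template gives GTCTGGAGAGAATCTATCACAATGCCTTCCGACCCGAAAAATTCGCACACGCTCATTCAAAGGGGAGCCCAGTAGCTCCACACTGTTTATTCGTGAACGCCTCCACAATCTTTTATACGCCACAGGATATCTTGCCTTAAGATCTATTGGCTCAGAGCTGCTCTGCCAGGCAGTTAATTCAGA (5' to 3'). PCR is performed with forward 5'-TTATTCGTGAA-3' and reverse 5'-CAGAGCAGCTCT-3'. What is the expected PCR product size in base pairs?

79 bp

The forward primer matches the template at positions 87–97.
Taking the reverse complement of CAGAGCAGCTCT gives AGAGCTGCTCTG, found at positions 154–165 on the template; the primer anneals here to the top strand with its 3' end pointing upstream.
Product length = (reverse-primer end) − (forward-primer start) + 1 = 165 − 87 + 1 = 79 bp.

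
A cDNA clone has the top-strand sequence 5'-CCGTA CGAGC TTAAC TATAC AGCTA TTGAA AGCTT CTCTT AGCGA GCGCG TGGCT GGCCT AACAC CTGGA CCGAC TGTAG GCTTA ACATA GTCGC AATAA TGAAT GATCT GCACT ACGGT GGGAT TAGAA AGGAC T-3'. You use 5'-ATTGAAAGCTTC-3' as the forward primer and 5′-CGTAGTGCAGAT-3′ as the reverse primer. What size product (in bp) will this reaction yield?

94 bp

The forward primer matches the template at positions 25–36.
Taking the reverse complement of CGTAGTGCAGAT gives ATCTGCACTACG, found at positions 107–118 on the template; the primer anneals here to the top strand with its 3' end pointing upstream.
The product runs from position 25 to position 118, so its length is 118 − 25 + 1 = 94 bp.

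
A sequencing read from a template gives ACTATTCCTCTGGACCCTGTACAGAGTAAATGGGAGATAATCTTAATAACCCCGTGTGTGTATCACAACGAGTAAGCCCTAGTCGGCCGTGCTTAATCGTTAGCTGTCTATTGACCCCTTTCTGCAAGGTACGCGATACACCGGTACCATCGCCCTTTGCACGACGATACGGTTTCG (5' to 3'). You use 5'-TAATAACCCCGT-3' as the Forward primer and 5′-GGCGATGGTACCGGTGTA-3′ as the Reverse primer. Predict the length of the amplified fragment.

Scanning the template, TAATAACCCCGT occurs at positions 44–55; this primer anneals to the bottom strand there with its 3' end pointing downstream.
The reverse primer's reverse complement is TACACCGGTACCATCGCC, which matches the template at positions 137–154.
Amplicon spans positions 44–154: 111 bp.

111 bp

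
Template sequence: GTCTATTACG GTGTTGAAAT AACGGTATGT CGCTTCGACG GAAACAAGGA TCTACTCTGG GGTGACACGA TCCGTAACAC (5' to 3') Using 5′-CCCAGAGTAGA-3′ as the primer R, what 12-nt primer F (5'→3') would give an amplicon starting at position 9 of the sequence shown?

5'-CGGTGTTGAAAT-3'

The reverse primer's reverse complement TCTACTCTGGG matches the template at positions 51–61; the product starts at position 9.
The forward primer is identical to the top strand over positions 9–20: CGGTGTTGAAAT.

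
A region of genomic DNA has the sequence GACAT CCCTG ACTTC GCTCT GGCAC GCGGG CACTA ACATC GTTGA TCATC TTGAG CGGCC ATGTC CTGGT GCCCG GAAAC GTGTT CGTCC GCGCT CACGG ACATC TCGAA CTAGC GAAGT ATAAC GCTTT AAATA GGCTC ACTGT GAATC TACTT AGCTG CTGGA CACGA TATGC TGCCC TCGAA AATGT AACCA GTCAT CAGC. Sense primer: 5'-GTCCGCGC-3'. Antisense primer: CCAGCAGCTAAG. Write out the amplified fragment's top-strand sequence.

Scanning the template, GTCCGCGC occurs at positions 87–94; this primer anneals to the bottom strand there with its 3' end pointing downstream.
Reverse complement of the reverse primer: CTTAGCTGCTGG. This occurs on the top strand at positions 153–164.
The product is the template from position 87 through 164 (78 bp).

5'-GTCCGCGCTCACGGACATCTCGAACTAGCGAAGTATAACGCTTTAAATAGGCTCACTGTGAATCTACTTAGCTGCTGG-3'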